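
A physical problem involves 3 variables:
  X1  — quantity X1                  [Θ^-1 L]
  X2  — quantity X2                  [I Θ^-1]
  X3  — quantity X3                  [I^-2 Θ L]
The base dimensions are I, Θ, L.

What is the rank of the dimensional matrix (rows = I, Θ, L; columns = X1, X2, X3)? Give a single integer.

Dimensional matrix (I×Θ×L by X1×X2×X3):
  I: [ 0  1 -2]
  Θ: [-1 -1  1]
  L: [ 1  0  1]
RREF → pivots at {X1,X2} ⇒ r = 2

2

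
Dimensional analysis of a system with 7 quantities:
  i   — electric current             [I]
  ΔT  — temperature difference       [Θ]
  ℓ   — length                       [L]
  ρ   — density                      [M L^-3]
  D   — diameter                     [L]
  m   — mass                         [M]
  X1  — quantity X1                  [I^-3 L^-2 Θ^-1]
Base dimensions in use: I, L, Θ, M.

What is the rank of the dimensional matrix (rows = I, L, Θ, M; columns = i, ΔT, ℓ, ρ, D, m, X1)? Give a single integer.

4

Exponent matrix [I,L,Θ,M] × [i,ΔT,ℓ,ρ,D,m,X1]:
  I: [ 1  0  0  0  0  0 -3]
  L: [ 0  0  1 -3  1  0 -2]
  Θ: [ 0  1  0  0  0  0 -1]
  M: [ 0  0  0  1  0  1  0]
RREF → pivots at {i,ΔT,ℓ,ρ} ⇒ r = 4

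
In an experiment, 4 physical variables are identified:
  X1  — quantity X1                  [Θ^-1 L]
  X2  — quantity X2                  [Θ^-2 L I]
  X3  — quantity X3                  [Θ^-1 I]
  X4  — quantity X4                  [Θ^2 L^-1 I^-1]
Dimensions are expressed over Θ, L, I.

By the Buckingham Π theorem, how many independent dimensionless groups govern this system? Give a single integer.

2

Exponent matrix [Θ,L,I] × [X1,X2,X3,X4]:
  Θ: [-1 -2 -1  2]
  L: [ 1  1  0 -1]
  I: [ 0  1  1 -1]
Echelon form has 2 nonzero rows (pivots: X1,X2)
Π count = n − r = 4 − 2 = 2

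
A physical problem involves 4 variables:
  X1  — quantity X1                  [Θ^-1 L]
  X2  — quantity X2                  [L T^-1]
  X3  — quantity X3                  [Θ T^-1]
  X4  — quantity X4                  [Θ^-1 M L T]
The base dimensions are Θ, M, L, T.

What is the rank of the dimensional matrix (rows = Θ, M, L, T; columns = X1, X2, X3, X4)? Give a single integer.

Dimensional matrix (Θ×M×L×T by X1×X2×X3×X4):
  Θ: [-1  0  1 -1]
  M: [ 0  0  0  1]
  L: [ 1  1  0  1]
  T: [ 0 -1 -1  1]
Echelon form has 3 nonzero rows (pivots: X1,X2,X4)

3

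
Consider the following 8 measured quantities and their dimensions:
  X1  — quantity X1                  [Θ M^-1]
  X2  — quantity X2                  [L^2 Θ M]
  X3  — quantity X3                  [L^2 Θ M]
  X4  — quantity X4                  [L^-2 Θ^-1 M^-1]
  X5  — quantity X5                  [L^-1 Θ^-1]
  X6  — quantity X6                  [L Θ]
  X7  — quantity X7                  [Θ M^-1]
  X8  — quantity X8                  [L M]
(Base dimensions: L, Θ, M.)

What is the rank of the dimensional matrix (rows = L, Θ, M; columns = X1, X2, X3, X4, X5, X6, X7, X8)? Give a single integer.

2

Dimensional matrix (L×Θ×M by X1×X2×X3×X4×X5×X6×X7×X8):
  L: [ 0  2  2 -2 -1  1  0  1]
  Θ: [ 1  1  1 -1 -1  1  1  0]
  M: [-1  1  1 -1  0  0 -1  1]
Row reduction gives pivot columns X1,X2; rank = 2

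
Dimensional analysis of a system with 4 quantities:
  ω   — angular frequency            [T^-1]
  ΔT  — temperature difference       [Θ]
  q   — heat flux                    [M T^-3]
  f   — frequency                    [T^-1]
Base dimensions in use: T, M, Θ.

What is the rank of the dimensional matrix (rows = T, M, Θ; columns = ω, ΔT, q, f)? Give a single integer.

Dimensional matrix (T×M×Θ by ω×ΔT×q×f):
  T: [-1  0 -3 -1]
  M: [ 0  0  1  0]
  Θ: [ 0  1  0  0]
RREF → pivots at {ω,ΔT,q} ⇒ r = 3

3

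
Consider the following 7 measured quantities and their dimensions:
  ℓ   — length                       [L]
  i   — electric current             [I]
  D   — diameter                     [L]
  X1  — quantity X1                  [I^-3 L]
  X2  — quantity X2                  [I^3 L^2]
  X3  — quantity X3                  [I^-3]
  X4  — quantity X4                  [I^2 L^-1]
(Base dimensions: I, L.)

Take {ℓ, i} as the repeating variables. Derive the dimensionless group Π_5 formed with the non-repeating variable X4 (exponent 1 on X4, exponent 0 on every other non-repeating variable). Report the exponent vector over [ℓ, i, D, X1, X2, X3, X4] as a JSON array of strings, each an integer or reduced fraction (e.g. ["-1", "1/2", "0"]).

Exponent matrix [I,L] × [ℓ,i,D,X1,X2,X3,X4]:
  I: [ 0  1  0 -3  3 -3  2]
  L: [ 1  0  1  1  2  0 -1]
Echelon form has 2 nonzero rows (pivots: ℓ,i)
Repeat: ℓ,i; free: D,X1,X2,X3,X4
RREF:
  r0: [   1    0    1    1    2    0   -1]
  r1: [   0    1    0   -3    3   -3    2]
Fix exponent of X4 at 1, D at 0, X1 at 0, X2 at 0, X3 at 0; solve each RREF row for its pivot's exponent:
  r0: exp(ℓ) + (-1)·1 = 0 ⇒ exp(ℓ) = 1
  r1: exp(i) + (2)·1 = 0 ⇒ exp(i) = -2
Π_5 = ℓ · i^-2 · X4

["1", "-2", "0", "0", "0", "0", "1"]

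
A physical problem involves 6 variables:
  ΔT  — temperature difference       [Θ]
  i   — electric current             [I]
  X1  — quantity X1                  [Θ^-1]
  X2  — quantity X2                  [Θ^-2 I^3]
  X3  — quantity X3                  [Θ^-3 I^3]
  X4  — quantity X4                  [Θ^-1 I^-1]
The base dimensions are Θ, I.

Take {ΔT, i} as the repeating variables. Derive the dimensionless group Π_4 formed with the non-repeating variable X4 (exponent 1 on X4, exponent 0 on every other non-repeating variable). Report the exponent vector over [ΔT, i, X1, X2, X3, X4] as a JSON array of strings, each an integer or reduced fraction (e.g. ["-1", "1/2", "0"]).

["1", "1", "0", "0", "0", "1"]

Exponent matrix [Θ,I] × [ΔT,i,X1,X2,X3,X4]:
  Θ: [ 1  0 -1 -2 -3 -1]
  I: [ 0  1  0  3  3 -1]
Echelon form has 2 nonzero rows (pivots: ΔT,i)
Repeat: ΔT,i; free: X1,X2,X3,X4
RREF:
  r0: [   1    0   -1   -2   -3   -1]
  r1: [   0    1    0    3    3   -1]
Fix exponent of X4 at 1, X1 at 0, X2 at 0, X3 at 0; solve each RREF row for its pivot's exponent:
  r0: exp(ΔT) + (-1)·1 = 0 ⇒ exp(ΔT) = 1
  r1: exp(i) + (-1)·1 = 0 ⇒ exp(i) = 1
Π_4 = ΔT · i · X4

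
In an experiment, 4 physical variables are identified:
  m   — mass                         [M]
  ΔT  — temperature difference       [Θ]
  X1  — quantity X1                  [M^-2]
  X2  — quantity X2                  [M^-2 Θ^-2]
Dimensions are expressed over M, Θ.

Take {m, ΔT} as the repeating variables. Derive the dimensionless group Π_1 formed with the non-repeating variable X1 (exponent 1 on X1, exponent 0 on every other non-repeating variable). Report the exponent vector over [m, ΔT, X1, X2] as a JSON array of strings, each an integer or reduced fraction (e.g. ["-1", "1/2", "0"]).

Dimensional matrix (M×Θ by m×ΔT×X1×X2):
  M: [ 1  0 -2 -2]
  Θ: [ 0  1  0 -2]
Row reduction gives pivot columns m,ΔT; rank = 2
Repeat: m,ΔT; free: X1,X2
RREF:
  r0: [   1    0   -2   -2]
  r1: [   0    1    0   -2]
Fix exponent of X1 at 1, X2 at 0; solve each RREF row for its pivot's exponent:
  r0: exp(m) + (-2)·1 = 0 ⇒ exp(m) = 2
  r1: exp(ΔT) + (0)·1 = 0 ⇒ exp(ΔT) = 0
Π_1 = m^2 · X1

["2", "0", "1", "0"]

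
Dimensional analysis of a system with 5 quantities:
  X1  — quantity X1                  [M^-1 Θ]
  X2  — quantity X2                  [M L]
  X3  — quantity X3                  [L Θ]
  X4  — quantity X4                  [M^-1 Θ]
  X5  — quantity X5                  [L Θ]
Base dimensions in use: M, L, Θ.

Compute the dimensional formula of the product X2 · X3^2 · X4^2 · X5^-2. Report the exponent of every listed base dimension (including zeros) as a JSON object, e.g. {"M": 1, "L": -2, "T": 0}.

{"M": -1, "L": 1, "Θ": 2}

Write exponents as rows M,L,Θ / cols X1,X2,X3,X4,X5:
  M: [-1  1  0 -1  0]
  L: [ 0  1  1  0  1]
  Θ: [ 1  0  1  1  1]
  [M]: (1)·1+(2)·0+(2)·-1+(-2)·0 = -1
  [L]: (1)·1+(2)·1+(2)·0+(-2)·1 = 1
  [Θ]: (1)·0+(2)·1+(2)·1+(-2)·1 = 2
⇒ M^-1 L Θ^2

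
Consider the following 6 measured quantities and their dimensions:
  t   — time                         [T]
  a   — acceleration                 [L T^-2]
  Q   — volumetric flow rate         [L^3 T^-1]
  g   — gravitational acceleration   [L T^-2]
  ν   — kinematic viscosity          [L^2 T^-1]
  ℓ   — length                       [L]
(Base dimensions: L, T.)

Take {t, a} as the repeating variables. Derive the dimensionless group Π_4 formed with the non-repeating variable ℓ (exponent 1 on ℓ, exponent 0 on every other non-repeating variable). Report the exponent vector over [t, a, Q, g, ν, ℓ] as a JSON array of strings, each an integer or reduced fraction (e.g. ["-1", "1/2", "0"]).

Exponent matrix [L,T] × [t,a,Q,g,ν,ℓ]:
  L: [ 0  1  3  1  2  1]
  T: [ 1 -2 -1 -2 -1  0]
RREF → pivots at {t,a} ⇒ r = 2
Repeat: t,a; free: Q,g,ν,ℓ
RREF:
  r0: [   1    0    5    0    3    2]
  r1: [   0    1    3    1    2    1]
Fix exponent of ℓ at 1, Q at 0, g at 0, ν at 0; solve each RREF row for its pivot's exponent:
  r0: exp(t) + (2)·1 = 0 ⇒ exp(t) = -2
  r1: exp(a) + (1)·1 = 0 ⇒ exp(a) = -1
Π_4 = t^-2 · a^-1 · ℓ

["-2", "-1", "0", "0", "0", "1"]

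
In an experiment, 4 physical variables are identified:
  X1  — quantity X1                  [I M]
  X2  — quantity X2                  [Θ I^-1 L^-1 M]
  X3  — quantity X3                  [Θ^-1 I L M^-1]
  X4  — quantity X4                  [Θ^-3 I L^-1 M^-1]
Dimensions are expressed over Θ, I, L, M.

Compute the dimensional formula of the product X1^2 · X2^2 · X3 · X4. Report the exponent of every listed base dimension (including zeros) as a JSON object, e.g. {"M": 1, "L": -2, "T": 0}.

Write exponents as rows Θ,I,L,M / cols X1,X2,X3,X4:
  Θ: [ 0  1 -1 -3]
  I: [ 1 -1  1  1]
  L: [ 0 -1  1 -1]
  M: [ 1  1 -1 -1]
  [Θ]: (2)·0+(2)·1+(1)·-1+(1)·-3 = -2
  [I]: (2)·1+(2)·-1+(1)·1+(1)·1 = 2
  [L]: (2)·0+(2)·-1+(1)·1+(1)·-1 = -2
  [M]: (2)·1+(2)·1+(1)·-1+(1)·-1 = 2
⇒ Θ^-2 I^2 L^-2 M^2

{"Θ": -2, "I": 2, "L": -2, "M": 2}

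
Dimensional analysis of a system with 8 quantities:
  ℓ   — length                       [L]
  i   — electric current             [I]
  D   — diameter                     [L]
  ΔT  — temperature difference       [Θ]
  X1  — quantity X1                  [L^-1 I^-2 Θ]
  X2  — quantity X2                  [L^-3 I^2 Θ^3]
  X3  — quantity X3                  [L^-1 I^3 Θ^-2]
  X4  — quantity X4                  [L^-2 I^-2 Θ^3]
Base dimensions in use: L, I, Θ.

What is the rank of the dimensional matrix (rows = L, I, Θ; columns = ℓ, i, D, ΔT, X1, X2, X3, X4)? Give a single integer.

Dimensional matrix (L×I×Θ by ℓ×i×D×ΔT×X1×X2×X3×X4):
  L: [ 1  0  1  0 -1 -3 -1 -2]
  I: [ 0  1  0  0 -2  2  3 -2]
  Θ: [ 0  0  0  1  1  3 -2  3]
RREF → pivots at {ℓ,i,ΔT} ⇒ r = 3

3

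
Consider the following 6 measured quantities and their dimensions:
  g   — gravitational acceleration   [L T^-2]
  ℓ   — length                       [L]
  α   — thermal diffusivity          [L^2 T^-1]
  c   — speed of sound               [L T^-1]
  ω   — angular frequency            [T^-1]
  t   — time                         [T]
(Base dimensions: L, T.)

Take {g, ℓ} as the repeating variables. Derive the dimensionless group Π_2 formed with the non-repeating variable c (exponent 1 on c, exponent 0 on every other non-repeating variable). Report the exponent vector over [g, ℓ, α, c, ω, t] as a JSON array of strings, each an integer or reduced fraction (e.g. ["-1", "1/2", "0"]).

["-1/2", "-1/2", "0", "1", "0", "0"]

Exponent matrix [L,T] × [g,ℓ,α,c,ω,t]:
  L: [ 1  1  2  1  0  0]
  T: [-2  0 -1 -1 -1  1]
RREF → pivots at {g,ℓ} ⇒ r = 2
Pivot set = {g,ℓ}, free = {α,c,ω,t}
RREF:
  r0: [   1    0  1/2  1/2  1/2 -1/2]
  r1: [   0    1  3/2  1/2 -1/2  1/2]
Fix exponent of c at 1, α at 0, ω at 0, t at 0; solve each RREF row for its pivot's exponent:
  r0: exp(g) + (1/2)·1 = 0 ⇒ exp(g) = -1/2
  r1: exp(ℓ) + (1/2)·1 = 0 ⇒ exp(ℓ) = -1/2
Π_2 = g^(-1/2) · ℓ^(-1/2) · c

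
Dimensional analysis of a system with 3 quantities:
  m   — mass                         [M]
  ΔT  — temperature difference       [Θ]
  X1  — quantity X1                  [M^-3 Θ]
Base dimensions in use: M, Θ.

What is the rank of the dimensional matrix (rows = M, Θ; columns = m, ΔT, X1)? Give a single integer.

Exponent matrix [M,Θ] × [m,ΔT,X1]:
  M: [ 1  0 -3]
  Θ: [ 0  1  1]
RREF → pivots at {m,ΔT} ⇒ r = 2

2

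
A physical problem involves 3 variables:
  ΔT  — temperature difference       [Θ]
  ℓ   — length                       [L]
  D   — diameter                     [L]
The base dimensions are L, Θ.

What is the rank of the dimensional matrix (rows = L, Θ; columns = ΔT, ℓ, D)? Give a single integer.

Write exponents as rows L,Θ / cols ΔT,ℓ,D:
  L: [ 0  1  1]
  Θ: [ 1  0  0]
RREF → pivots at {ΔT,ℓ} ⇒ r = 2

2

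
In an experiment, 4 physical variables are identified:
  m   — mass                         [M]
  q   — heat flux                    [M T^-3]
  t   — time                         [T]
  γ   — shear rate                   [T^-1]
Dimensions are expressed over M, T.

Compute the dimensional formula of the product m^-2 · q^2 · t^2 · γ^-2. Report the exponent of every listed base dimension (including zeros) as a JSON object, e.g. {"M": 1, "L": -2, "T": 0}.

Exponent matrix [M,T] × [m,q,t,γ]:
  M: [ 1  1  0  0]
  T: [ 0 -3  1 -1]
  [M]: (-2)·1+(2)·1+(2)·0+(-2)·0 = 0
  [T]: (-2)·0+(2)·-3+(2)·1+(-2)·-1 = -2
⇒ T^-2

{"M": 0, "T": -2}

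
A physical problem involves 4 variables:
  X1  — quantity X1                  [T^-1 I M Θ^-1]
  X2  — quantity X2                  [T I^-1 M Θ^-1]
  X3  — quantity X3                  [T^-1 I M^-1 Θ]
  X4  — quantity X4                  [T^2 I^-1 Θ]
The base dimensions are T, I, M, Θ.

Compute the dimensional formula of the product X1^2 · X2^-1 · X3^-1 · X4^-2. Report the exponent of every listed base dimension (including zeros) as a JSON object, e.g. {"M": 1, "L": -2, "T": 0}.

Exponent matrix [T,I,M,Θ] × [X1,X2,X3,X4]:
  T: [-1  1 -1  2]
  I: [ 1 -1  1 -1]
  M: [ 1  1 -1  0]
  Θ: [-1 -1  1  1]
  [T]: (2)·-1+(-1)·1+(-1)·-1+(-2)·2 = -6
  [I]: (2)·1+(-1)·-1+(-1)·1+(-2)·-1 = 4
  [M]: (2)·1+(-1)·1+(-1)·-1+(-2)·0 = 2
  [Θ]: (2)·-1+(-1)·-1+(-1)·1+(-2)·1 = -4
⇒ T^-6 I^4 M^2 Θ^-4

{"T": -6, "I": 4, "M": 2, "Θ": -4}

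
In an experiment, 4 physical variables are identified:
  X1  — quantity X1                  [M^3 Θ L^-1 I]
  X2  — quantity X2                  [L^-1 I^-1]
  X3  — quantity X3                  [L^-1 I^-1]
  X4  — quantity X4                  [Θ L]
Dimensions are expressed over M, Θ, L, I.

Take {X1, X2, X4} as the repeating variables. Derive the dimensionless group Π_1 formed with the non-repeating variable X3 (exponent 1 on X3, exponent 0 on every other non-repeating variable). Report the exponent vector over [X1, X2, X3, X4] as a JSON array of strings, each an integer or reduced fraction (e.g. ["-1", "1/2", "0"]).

Write exponents as rows M,Θ,L,I / cols X1,X2,X3,X4:
  M: [ 3  0  0  0]
  Θ: [ 1  0  0  1]
  L: [-1 -1 -1  1]
  I: [ 1 -1 -1  0]
Row reduction gives pivot columns X1,X2,X4; rank = 3
Repeat: X1,X2,X4; free: X3
RREF:
  r0: [   1    0    0    0]
  r1: [   0    1    1    0]
  r2: [   0    0    0    1]
  r3: [   0    0    0    0]
Fix exponent of X3 at 1; solve each RREF row for its pivot's exponent:
  r0: exp(X1) + (0)·1 = 0 ⇒ exp(X1) = 0
  r1: exp(X2) + (1)·1 = 0 ⇒ exp(X2) = -1
  r2: exp(X4) + (0)·1 = 0 ⇒ exp(X4) = 0
Π_1 = X2^-1 · X3

["0", "-1", "1", "0"]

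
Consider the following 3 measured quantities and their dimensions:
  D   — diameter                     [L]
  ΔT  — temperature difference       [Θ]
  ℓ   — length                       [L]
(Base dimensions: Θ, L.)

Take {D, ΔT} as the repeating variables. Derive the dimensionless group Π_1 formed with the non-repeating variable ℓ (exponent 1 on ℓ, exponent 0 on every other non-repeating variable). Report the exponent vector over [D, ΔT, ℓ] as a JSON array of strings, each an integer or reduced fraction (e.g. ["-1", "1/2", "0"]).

Exponent matrix [Θ,L] × [D,ΔT,ℓ]:
  Θ: [ 0  1  0]
  L: [ 1  0  1]
Echelon form has 2 nonzero rows (pivots: D,ΔT)
Repeat: D,ΔT; free: ℓ
RREF:
  r0: [   1    0    1]
  r1: [   0    1    0]
Fix exponent of ℓ at 1; solve each RREF row for its pivot's exponent:
  r0: exp(D) + (1)·1 = 0 ⇒ exp(D) = -1
  r1: exp(ΔT) + (0)·1 = 0 ⇒ exp(ΔT) = 0
Π_1 = D^-1 · ℓ

["-1", "0", "1"]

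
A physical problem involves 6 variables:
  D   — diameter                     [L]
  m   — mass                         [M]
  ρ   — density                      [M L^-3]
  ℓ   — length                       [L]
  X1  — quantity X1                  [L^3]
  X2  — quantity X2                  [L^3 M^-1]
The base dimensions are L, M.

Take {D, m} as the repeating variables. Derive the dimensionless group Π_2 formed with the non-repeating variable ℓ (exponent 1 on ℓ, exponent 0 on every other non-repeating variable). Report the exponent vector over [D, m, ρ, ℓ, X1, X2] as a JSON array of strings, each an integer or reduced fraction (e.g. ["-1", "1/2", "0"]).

["-1", "0", "0", "1", "0", "0"]

Dimensional matrix (L×M by D×m×ρ×ℓ×X1×X2):
  L: [ 1  0 -3  1  3  3]
  M: [ 0  1  1  0  0 -1]
Echelon form has 2 nonzero rows (pivots: D,m)
Repeat: D,m; free: ρ,ℓ,X1,X2
RREF:
  r0: [   1    0   -3    1    3    3]
  r1: [   0    1    1    0    0   -1]
Fix exponent of ℓ at 1, ρ at 0, X1 at 0, X2 at 0; solve each RREF row for its pivot's exponent:
  r0: exp(D) + (1)·1 = 0 ⇒ exp(D) = -1
  r1: exp(m) + (0)·1 = 0 ⇒ exp(m) = 0
Π_2 = D^-1 · ℓ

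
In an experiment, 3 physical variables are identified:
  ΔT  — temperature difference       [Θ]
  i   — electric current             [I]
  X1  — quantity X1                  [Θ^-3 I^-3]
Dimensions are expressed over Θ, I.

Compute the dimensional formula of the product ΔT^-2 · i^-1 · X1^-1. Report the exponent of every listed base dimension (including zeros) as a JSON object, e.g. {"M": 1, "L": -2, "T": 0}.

{"Θ": 1, "I": 2}

Dimensional matrix (Θ×I by ΔT×i×X1):
  Θ: [ 1  0 -3]
  I: [ 0  1 -3]
  [Θ]: (-2)·1+(-1)·0+(-1)·-3 = 1
  [I]: (-2)·0+(-1)·1+(-1)·-3 = 2
⇒ Θ I^2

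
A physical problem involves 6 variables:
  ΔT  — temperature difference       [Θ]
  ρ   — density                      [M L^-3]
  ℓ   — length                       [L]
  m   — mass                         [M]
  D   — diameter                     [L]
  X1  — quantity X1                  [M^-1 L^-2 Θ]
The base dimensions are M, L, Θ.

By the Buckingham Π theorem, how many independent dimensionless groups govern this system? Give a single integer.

3

Write exponents as rows M,L,Θ / cols ΔT,ρ,ℓ,m,D,X1:
  M: [ 0  1  0  1  0 -1]
  L: [ 0 -3  1  0  1 -2]
  Θ: [ 1  0  0  0  0  1]
RREF → pivots at {ΔT,ρ,ℓ} ⇒ r = 3
6 vars − rank 3 = 3 Π groups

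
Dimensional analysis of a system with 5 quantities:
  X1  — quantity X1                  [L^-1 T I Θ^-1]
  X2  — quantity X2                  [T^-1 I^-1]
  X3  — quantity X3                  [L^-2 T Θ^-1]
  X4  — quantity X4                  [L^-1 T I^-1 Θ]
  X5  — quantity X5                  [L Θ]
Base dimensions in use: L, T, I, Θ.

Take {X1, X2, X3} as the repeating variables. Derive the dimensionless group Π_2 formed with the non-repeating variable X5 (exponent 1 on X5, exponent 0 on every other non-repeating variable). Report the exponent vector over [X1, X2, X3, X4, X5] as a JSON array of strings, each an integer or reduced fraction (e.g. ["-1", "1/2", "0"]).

["1", "1", "0", "0", "1"]

Dimensional matrix (L×T×I×Θ by X1×X2×X3×X4×X5):
  L: [-1  0 -2 -1  1]
  T: [ 1 -1  1  1  0]
  I: [ 1 -1  0 -1  0]
  Θ: [-1  0 -1  1  1]
Echelon form has 3 nonzero rows (pivots: X1,X2,X3)
Pivot set = {X1,X2,X3}, free = {X4,X5}
RREF:
  r0: [   1    0    0   -3   -1]
  r1: [   0    1    0   -2   -1]
  r2: [   0    0    1    2    0]
  r3: [   0    0    0    0    0]
Fix exponent of X5 at 1, X4 at 0; solve each RREF row for its pivot's exponent:
  r0: exp(X1) + (-1)·1 = 0 ⇒ exp(X1) = 1
  r1: exp(X2) + (-1)·1 = 0 ⇒ exp(X2) = 1
  r2: exp(X3) + (0)·1 = 0 ⇒ exp(X3) = 0
Π_2 = X1 · X2 · X5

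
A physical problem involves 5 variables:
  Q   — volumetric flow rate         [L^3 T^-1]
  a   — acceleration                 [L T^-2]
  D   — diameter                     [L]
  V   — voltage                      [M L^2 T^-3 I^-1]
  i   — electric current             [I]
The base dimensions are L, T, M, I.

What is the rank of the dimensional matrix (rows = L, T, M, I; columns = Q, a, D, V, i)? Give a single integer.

Write exponents as rows L,T,M,I / cols Q,a,D,V,i:
  L: [ 3  1  1  2  0]
  T: [-1 -2  0 -3  0]
  M: [ 0  0  0  1  0]
  I: [ 0  0  0 -1  1]
Row reduction gives pivot columns Q,a,V,i; rank = 4

4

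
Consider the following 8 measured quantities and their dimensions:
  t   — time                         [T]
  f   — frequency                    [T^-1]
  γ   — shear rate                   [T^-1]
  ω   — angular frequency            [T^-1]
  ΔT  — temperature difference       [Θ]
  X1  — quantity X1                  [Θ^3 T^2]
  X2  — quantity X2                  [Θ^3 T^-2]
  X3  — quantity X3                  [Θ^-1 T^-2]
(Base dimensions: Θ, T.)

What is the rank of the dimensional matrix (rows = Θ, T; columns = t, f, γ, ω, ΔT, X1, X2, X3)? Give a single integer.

Exponent matrix [Θ,T] × [t,f,γ,ω,ΔT,X1,X2,X3]:
  Θ: [ 0  0  0  0  1  3  3 -1]
  T: [ 1 -1 -1 -1  0  2 -2 -2]
Row reduction gives pivot columns t,ΔT; rank = 2

2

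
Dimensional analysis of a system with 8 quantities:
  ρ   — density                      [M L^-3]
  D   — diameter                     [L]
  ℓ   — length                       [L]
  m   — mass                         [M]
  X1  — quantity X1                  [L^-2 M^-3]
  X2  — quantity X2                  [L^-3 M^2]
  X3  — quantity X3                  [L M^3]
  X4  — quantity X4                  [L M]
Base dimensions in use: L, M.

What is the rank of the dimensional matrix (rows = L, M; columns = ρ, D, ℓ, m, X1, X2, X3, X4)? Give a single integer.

2

Write exponents as rows L,M / cols ρ,D,ℓ,m,X1,X2,X3,X4:
  L: [-3  1  1  0 -2 -3  1  1]
  M: [ 1  0  0  1 -3  2  3  1]
Echelon form has 2 nonzero rows (pivots: ρ,D)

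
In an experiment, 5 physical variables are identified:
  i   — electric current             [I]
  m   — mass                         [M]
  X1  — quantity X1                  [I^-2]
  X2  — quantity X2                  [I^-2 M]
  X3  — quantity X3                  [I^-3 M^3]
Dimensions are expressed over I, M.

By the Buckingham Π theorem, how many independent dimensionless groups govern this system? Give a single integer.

3

Write exponents as rows I,M / cols i,m,X1,X2,X3:
  I: [ 1  0 -2 -2 -3]
  M: [ 0  1  0  1  3]
RREF → pivots at {i,m} ⇒ r = 2
Π count = n − r = 5 − 2 = 3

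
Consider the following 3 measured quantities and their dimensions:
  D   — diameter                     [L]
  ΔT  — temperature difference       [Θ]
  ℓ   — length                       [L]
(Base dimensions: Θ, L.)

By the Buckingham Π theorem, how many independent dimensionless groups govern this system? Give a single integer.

1

Write exponents as rows Θ,L / cols D,ΔT,ℓ:
  Θ: [ 0  1  0]
  L: [ 1  0  1]
Echelon form has 2 nonzero rows (pivots: D,ΔT)
3 vars − rank 2 = 1 Π group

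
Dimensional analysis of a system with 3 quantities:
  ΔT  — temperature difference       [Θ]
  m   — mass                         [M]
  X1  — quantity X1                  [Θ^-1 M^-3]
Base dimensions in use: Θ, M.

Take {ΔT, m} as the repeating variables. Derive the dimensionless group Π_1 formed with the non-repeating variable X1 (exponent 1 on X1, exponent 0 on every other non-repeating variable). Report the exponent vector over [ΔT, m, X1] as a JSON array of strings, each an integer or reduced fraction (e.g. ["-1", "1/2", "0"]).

Dimensional matrix (Θ×M by ΔT×m×X1):
  Θ: [ 1  0 -1]
  M: [ 0  1 -3]
Echelon form has 2 nonzero rows (pivots: ΔT,m)
Repeat: ΔT,m; free: X1
RREF:
  r0: [   1    0   -1]
  r1: [   0    1   -3]
Fix exponent of X1 at 1; solve each RREF row for its pivot's exponent:
  r0: exp(ΔT) + (-1)·1 = 0 ⇒ exp(ΔT) = 1
  r1: exp(m) + (-3)·1 = 0 ⇒ exp(m) = 3
Π_1 = ΔT · m^3 · X1

["1", "3", "1"]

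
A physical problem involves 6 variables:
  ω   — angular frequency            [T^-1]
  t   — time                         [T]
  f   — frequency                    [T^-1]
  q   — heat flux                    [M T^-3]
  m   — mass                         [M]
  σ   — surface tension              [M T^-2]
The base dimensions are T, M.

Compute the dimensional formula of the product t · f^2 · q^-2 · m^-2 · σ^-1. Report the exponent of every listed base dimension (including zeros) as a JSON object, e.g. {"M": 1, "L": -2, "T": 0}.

{"T": 7, "M": -5}

Dimensional matrix (T×M by ω×t×f×q×m×σ):
  T: [-1  1 -1 -3  0 -2]
  M: [ 0  0  0  1  1  1]
  [T]: (1)·1+(2)·-1+(-2)·-3+(-2)·0+(-1)·-2 = 7
  [M]: (1)·0+(2)·0+(-2)·1+(-2)·1+(-1)·1 = -5
⇒ T^7 M^-5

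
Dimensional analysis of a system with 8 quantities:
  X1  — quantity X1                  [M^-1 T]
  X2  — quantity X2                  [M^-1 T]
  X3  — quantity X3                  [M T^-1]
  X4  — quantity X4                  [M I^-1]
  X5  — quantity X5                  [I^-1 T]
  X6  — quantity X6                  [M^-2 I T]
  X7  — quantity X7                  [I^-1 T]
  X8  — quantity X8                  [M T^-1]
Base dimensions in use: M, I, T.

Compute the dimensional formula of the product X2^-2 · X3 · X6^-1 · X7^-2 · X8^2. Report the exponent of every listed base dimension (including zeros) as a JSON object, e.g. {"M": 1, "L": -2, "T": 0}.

Exponent matrix [M,I,T] × [X1,X2,X3,X4,X5,X6,X7,X8]:
  M: [-1 -1  1  1  0 -2  0  1]
  I: [ 0  0  0 -1 -1  1 -1  0]
  T: [ 1  1 -1  0  1  1  1 -1]
  [M]: (-2)·-1+(1)·1+(-1)·-2+(-2)·0+(2)·1 = 7
  [I]: (-2)·0+(1)·0+(-1)·1+(-2)·-1+(2)·0 = 1
  [T]: (-2)·1+(1)·-1+(-1)·1+(-2)·1+(2)·-1 = -8
⇒ M^7 I T^-8

{"M": 7, "I": 1, "T": -8}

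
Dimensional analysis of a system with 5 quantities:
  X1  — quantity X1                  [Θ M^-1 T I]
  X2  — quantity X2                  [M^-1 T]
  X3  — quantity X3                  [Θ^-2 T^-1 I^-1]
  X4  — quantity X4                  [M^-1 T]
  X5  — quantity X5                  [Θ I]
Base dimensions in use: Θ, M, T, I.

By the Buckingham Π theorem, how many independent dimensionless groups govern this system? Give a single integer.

Write exponents as rows Θ,M,T,I / cols X1,X2,X3,X4,X5:
  Θ: [ 1  0 -2  0  1]
  M: [-1 -1  0 -1  0]
  T: [ 1  1 -1  1  0]
  I: [ 1  0 -1  0  1]
Echelon form has 3 nonzero rows (pivots: X1,X2,X3)
Π count = n − r = 5 − 3 = 2

2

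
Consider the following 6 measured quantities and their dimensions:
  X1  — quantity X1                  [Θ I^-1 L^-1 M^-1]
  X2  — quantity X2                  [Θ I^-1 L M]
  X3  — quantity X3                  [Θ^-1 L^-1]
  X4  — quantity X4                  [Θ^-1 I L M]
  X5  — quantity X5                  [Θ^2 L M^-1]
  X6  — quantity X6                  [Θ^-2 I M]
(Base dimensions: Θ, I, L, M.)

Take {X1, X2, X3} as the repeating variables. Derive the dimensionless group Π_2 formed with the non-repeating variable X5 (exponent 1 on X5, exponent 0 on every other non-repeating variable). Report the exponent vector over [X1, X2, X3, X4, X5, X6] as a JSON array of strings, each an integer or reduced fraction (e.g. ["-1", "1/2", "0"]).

Exponent matrix [Θ,I,L,M] × [X1,X2,X3,X4,X5,X6]:
  Θ: [ 1  1 -1 -1  2 -2]
  I: [-1 -1  0  1  0  1]
  L: [-1  1 -1  1  1  0]
  M: [-1  1  0  1 -1  1]
RREF → pivots at {X1,X2,X3} ⇒ r = 3
Repeat: X1,X2,X3; free: X4,X5,X6
RREF:
  r0: [   1    0    0   -1  1/2   -1]
  r1: [   0    1    0    0 -1/2    0]
  r2: [   0    0    1    0   -2    1]
  r3: [   0    0    0    0    0    0]
Fix exponent of X5 at 1, X4 at 0, X6 at 0; solve each RREF row for its pivot's exponent:
  r0: exp(X1) + (1/2)·1 = 0 ⇒ exp(X1) = -1/2
  r1: exp(X2) + (-1/2)·1 = 0 ⇒ exp(X2) = 1/2
  r2: exp(X3) + (-2)·1 = 0 ⇒ exp(X3) = 2
Π_2 = X1^(-1/2) · X2^(1/2) · X3^2 · X5

["-1/2", "1/2", "2", "0", "1", "0"]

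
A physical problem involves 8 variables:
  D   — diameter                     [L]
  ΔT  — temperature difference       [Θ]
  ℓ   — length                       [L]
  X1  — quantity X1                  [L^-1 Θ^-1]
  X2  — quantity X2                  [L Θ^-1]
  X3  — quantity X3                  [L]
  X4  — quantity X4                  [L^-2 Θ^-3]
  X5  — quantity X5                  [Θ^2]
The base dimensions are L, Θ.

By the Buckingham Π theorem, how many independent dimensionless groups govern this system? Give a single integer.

Exponent matrix [L,Θ] × [D,ΔT,ℓ,X1,X2,X3,X4,X5]:
  L: [ 1  0  1 -1  1  1 -2  0]
  Θ: [ 0  1  0 -1 -1  0 -3  2]
Row reduction gives pivot columns D,ΔT; rank = 2
8 vars − rank 2 = 6 Π groups

6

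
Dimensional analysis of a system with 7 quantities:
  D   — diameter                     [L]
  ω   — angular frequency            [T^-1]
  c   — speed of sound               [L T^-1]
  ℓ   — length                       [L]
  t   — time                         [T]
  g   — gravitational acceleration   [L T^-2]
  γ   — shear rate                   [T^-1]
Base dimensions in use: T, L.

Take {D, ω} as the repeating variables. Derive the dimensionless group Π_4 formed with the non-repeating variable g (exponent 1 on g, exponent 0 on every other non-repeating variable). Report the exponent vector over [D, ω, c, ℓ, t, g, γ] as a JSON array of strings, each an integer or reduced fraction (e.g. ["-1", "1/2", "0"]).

Exponent matrix [T,L] × [D,ω,c,ℓ,t,g,γ]:
  T: [ 0 -1 -1  0  1 -2 -1]
  L: [ 1  0  1  1  0  1  0]
Row reduction gives pivot columns D,ω; rank = 2
Repeat: D,ω; free: c,ℓ,t,g,γ
RREF:
  r0: [   1    0    1    1    0    1    0]
  r1: [   0    1    1    0   -1    2    1]
Fix exponent of g at 1, c at 0, ℓ at 0, t at 0, γ at 0; solve each RREF row for its pivot's exponent:
  r0: exp(D) + (1)·1 = 0 ⇒ exp(D) = -1
  r1: exp(ω) + (2)·1 = 0 ⇒ exp(ω) = -2
Π_4 = D^-1 · ω^-2 · g

["-1", "-2", "0", "0", "0", "1", "0"]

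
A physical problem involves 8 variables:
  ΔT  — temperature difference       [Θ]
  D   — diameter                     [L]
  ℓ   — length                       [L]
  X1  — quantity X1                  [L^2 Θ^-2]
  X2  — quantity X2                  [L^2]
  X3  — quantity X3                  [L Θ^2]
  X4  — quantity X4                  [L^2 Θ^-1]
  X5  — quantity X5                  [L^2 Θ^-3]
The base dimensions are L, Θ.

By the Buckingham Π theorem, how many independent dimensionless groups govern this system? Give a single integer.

Exponent matrix [L,Θ] × [ΔT,D,ℓ,X1,X2,X3,X4,X5]:
  L: [ 0  1  1  2  2  1  2  2]
  Θ: [ 1  0  0 -2  0  2 -1 -3]
Echelon form has 2 nonzero rows (pivots: ΔT,D)
Π count = n − r = 8 − 2 = 6

6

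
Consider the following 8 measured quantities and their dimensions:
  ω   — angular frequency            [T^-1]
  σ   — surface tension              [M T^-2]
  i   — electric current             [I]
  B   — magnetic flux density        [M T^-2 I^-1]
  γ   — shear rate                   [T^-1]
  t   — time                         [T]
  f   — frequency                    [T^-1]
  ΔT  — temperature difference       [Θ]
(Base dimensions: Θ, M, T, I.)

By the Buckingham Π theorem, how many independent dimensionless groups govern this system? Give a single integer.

4

Write exponents as rows Θ,M,T,I / cols ω,σ,i,B,γ,t,f,ΔT:
  Θ: [ 0  0  0  0  0  0  0  1]
  M: [ 0  1  0  1  0  0  0  0]
  T: [-1 -2  0 -2 -1  1 -1  0]
  I: [ 0  0  1 -1  0  0  0  0]
RREF → pivots at {ω,σ,i,ΔT} ⇒ r = 4
8 vars − rank 4 = 4 Π groups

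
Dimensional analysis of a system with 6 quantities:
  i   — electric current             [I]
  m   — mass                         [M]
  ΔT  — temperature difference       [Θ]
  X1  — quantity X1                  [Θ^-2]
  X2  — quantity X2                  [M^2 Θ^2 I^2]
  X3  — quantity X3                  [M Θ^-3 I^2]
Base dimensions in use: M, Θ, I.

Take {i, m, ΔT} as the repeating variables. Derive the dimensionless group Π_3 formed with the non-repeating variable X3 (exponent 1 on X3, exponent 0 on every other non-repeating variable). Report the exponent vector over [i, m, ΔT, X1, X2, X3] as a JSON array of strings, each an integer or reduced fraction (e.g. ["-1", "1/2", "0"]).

Write exponents as rows M,Θ,I / cols i,m,ΔT,X1,X2,X3:
  M: [ 0  1  0  0  2  1]
  Θ: [ 0  0  1 -2  2 -3]
  I: [ 1  0  0  0  2  2]
Row reduction gives pivot columns i,m,ΔT; rank = 3
Repeat: i,m,ΔT; free: X1,X2,X3
RREF:
  r0: [   1    0    0    0    2    2]
  r1: [   0    1    0    0    2    1]
  r2: [   0    0    1   -2    2   -3]
Fix exponent of X3 at 1, X1 at 0, X2 at 0; solve each RREF row for its pivot's exponent:
  r0: exp(i) + (2)·1 = 0 ⇒ exp(i) = -2
  r1: exp(m) + (1)·1 = 0 ⇒ exp(m) = -1
  r2: exp(ΔT) + (-3)·1 = 0 ⇒ exp(ΔT) = 3
Π_3 = i^-2 · m^-1 · ΔT^3 · X3

["-2", "-1", "3", "0", "0", "1"]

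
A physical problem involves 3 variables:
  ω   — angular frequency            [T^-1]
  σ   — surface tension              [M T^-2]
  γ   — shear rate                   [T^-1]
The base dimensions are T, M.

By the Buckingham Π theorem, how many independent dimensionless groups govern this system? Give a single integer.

Exponent matrix [T,M] × [ω,σ,γ]:
  T: [-1 -2 -1]
  M: [ 0  1  0]
Row reduction gives pivot columns ω,σ; rank = 2
Π count = n − r = 3 − 2 = 1

1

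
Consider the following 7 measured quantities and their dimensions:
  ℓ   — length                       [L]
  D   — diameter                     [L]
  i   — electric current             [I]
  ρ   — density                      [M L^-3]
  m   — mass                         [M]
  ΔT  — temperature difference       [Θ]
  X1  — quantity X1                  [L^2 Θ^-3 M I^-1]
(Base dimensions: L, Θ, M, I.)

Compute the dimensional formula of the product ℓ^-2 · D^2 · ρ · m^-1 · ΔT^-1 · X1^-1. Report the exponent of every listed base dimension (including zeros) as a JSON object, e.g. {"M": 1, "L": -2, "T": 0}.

Dimensional matrix (L×Θ×M×I by ℓ×D×i×ρ×m×ΔT×X1):
  L: [ 1  1  0 -3  0  0  2]
  Θ: [ 0  0  0  0  0  1 -3]
  M: [ 0  0  0  1  1  0  1]
  I: [ 0  0  1  0  0  0 -1]
  [L]: (-2)·1+(2)·1+(1)·-3+(-1)·0+(-1)·0+(-1)·2 = -5
  [Θ]: (-2)·0+(2)·0+(1)·0+(-1)·0+(-1)·1+(-1)·-3 = 2
  [M]: (-2)·0+(2)·0+(1)·1+(-1)·1+(-1)·0+(-1)·1 = -1
  [I]: (-2)·0+(2)·0+(1)·0+(-1)·0+(-1)·0+(-1)·-1 = 1
⇒ L^-5 Θ^2 M^-1 I

{"L": -5, "Θ": 2, "M": -1, "I": 1}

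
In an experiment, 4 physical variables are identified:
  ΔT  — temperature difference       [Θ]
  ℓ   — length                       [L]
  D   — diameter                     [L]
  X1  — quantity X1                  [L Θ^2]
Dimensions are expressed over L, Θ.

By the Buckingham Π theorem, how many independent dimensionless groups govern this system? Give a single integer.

2

Write exponents as rows L,Θ / cols ΔT,ℓ,D,X1:
  L: [ 0  1  1  1]
  Θ: [ 1  0  0  2]
Row reduction gives pivot columns ΔT,ℓ; rank = 2
Π count = n − r = 4 − 2 = 2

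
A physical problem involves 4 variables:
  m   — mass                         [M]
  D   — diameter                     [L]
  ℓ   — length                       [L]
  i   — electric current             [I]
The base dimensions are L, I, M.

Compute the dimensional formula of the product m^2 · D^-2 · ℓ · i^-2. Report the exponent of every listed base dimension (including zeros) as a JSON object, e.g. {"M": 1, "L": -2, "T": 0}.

Exponent matrix [L,I,M] × [m,D,ℓ,i]:
  L: [ 0  1  1  0]
  I: [ 0  0  0  1]
  M: [ 1  0  0  0]
  [L]: (2)·0+(-2)·1+(1)·1+(-2)·0 = -1
  [I]: (2)·0+(-2)·0+(1)·0+(-2)·1 = -2
  [M]: (2)·1+(-2)·0+(1)·0+(-2)·0 = 2
⇒ L^-1 I^-2 M^2

{"L": -1, "I": -2, "M": 2}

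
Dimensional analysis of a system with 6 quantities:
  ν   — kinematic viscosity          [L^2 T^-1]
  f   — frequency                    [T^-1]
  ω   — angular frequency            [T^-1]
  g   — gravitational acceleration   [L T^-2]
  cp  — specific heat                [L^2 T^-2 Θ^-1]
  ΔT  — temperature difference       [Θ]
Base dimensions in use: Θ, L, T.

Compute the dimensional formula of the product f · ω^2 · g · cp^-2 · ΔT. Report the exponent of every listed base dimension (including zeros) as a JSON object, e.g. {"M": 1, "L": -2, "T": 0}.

{"Θ": 3, "L": -3, "T": -1}

Write exponents as rows Θ,L,T / cols ν,f,ω,g,cp,ΔT:
  Θ: [ 0  0  0  0 -1  1]
  L: [ 2  0  0  1  2  0]
  T: [-1 -1 -1 -2 -2  0]
  [Θ]: (1)·0+(2)·0+(1)·0+(-2)·-1+(1)·1 = 3
  [L]: (1)·0+(2)·0+(1)·1+(-2)·2+(1)·0 = -3
  [T]: (1)·-1+(2)·-1+(1)·-2+(-2)·-2+(1)·0 = -1
⇒ Θ^3 L^-3 T^-1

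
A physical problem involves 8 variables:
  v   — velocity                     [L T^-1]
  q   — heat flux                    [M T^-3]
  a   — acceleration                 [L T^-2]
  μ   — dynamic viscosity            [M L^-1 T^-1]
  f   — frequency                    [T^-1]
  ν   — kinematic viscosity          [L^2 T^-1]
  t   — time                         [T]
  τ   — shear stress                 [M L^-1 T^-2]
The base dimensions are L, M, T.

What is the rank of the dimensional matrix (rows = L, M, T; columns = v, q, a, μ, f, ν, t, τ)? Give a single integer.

3

Write exponents as rows L,M,T / cols v,q,a,μ,f,ν,t,τ:
  L: [ 1  0  1 -1  0  2  0 -1]
  M: [ 0  1  0  1  0  0  0  1]
  T: [-1 -3 -2 -1 -1 -1  1 -2]
RREF → pivots at {v,q,a} ⇒ r = 3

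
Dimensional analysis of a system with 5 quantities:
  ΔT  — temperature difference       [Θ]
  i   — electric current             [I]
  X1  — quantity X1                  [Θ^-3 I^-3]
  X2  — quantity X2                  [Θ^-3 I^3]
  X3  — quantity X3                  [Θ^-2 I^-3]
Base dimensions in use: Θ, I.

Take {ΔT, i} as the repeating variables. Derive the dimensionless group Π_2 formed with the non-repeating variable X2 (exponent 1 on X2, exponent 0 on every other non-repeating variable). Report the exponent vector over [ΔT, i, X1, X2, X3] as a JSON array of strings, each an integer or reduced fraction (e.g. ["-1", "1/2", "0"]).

["3", "-3", "0", "1", "0"]

Dimensional matrix (Θ×I by ΔT×i×X1×X2×X3):
  Θ: [ 1  0 -3 -3 -2]
  I: [ 0  1 -3  3 -3]
Echelon form has 2 nonzero rows (pivots: ΔT,i)
Repeat: ΔT,i; free: X1,X2,X3
RREF:
  r0: [   1    0   -3   -3   -2]
  r1: [   0    1   -3    3   -3]
Fix exponent of X2 at 1, X1 at 0, X3 at 0; solve each RREF row for its pivot's exponent:
  r0: exp(ΔT) + (-3)·1 = 0 ⇒ exp(ΔT) = 3
  r1: exp(i) + (3)·1 = 0 ⇒ exp(i) = -3
Π_2 = ΔT^3 · i^-3 · X2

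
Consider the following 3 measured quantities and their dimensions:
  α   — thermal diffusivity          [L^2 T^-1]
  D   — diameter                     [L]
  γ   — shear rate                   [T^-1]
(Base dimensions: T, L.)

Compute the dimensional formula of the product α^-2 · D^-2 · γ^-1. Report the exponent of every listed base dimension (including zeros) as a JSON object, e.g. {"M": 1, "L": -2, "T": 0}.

Dimensional matrix (T×L by α×D×γ):
  T: [-1  0 -1]
  L: [ 2  1  0]
  [T]: (-2)·-1+(-2)·0+(-1)·-1 = 3
  [L]: (-2)·2+(-2)·1+(-1)·0 = -6
⇒ T^3 L^-6

{"T": 3, "L": -6}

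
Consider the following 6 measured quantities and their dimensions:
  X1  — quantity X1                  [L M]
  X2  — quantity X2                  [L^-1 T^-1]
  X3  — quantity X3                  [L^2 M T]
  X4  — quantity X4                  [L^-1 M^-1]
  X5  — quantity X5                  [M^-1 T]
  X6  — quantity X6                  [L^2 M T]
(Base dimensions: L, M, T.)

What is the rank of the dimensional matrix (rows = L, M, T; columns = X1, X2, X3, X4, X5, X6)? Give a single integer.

2

Dimensional matrix (L×M×T by X1×X2×X3×X4×X5×X6):
  L: [ 1 -1  2 -1  0  2]
  M: [ 1  0  1 -1 -1  1]
  T: [ 0 -1  1  0  1  1]
Echelon form has 2 nonzero rows (pivots: X1,X2)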